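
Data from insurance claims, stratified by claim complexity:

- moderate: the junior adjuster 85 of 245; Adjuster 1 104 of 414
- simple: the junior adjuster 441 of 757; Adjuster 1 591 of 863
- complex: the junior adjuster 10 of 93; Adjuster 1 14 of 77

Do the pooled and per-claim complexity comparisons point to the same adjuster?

No

Moderate: the junior adjuster 85/245 = 34.7%, Adjuster 1 104/414 = 25.1% → the junior adjuster
Simple: the junior adjuster 441/757 = 58.3%, Adjuster 1 591/863 = 68.5% → Adjuster 1
Complex: the junior adjuster 10/93 = 10.8%, Adjuster 1 14/77 = 18.2% → Adjuster 1
Overall: the junior adjuster 536/1095 = 48.9%, Adjuster 1 709/1354 = 52.4% → Adjuster 1
Neither sweeps: the junior adjuster wins 1 of 3 groups, Adjuster 1 wins 2. Adjuster 1 wins overall but not every group — no Simpson reversal.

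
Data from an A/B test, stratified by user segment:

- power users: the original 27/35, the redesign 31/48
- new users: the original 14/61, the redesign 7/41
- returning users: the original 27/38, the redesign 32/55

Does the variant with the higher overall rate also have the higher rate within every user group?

Yes

Power users: the original 27/35 = 77.1%, the redesign 31/48 = 64.6% → the original
New users: the original 14/61 = 23.0%, the redesign 7/41 = 17.1% → the original
Returning users: the original 27/38 = 71.1%, the redesign 32/55 = 58.2% → the original
Overall: the original 68/134 = 50.7%, the redesign 70/144 = 48.6% → the original
The original wins overall and in every user group — no reversal.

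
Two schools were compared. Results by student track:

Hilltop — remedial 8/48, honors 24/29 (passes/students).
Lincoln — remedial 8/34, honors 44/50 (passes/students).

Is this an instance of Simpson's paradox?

Remedial: Hilltop 8/48 = 16.7%, Lincoln 8/34 = 23.5% → Lincoln
Honors: Hilltop 24/29 = 82.8%, Lincoln 44/50 = 88.0% → Lincoln
Overall: Hilltop 32/77 = 41.6%, Lincoln 52/84 = 61.9% → Lincoln
Lincoln wins overall and in every student group — no reversal.

No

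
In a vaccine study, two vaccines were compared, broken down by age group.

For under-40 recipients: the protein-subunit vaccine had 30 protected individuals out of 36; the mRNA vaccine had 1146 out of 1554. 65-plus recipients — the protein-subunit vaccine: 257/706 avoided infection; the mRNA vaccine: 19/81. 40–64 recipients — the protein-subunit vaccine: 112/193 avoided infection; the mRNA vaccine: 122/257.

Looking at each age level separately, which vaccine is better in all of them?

Under-40: the protein-subunit vaccine 30/36 = 83.3%, the mRNA vaccine 1146/1554 = 73.7% → the protein-subunit vaccine
65-plus: the protein-subunit vaccine 257/706 = 36.4%, the mRNA vaccine 19/81 = 23.5% → the protein-subunit vaccine
40–64: the protein-subunit vaccine 112/193 = 58.0%, the mRNA vaccine 122/257 = 47.5% → the protein-subunit vaccine
The protein-subunit vaccine has the higher rate in all 3 groups.

the protein-subunit vaccine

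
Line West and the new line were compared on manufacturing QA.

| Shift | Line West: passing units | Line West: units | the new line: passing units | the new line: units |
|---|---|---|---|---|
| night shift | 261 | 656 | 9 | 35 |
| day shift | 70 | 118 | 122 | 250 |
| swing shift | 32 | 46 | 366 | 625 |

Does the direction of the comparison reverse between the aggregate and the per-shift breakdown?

Yes

Night shift: Line West 261/656 = 39.8%, the new line 9/35 = 25.7% → Line West
Day shift: Line West 70/118 = 59.3%, the new line 122/250 = 48.8% → Line West
Swing shift: Line West 32/46 = 69.6%, the new line 366/625 = 58.6% → Line West
Overall: Line West 363/820 = 44.3%, the new line 497/910 = 54.6% → the new line
Line West wins each shift group but the new line wins overall — the comparison reverses. Line West's units skew toward night shift, which has a lower base rate.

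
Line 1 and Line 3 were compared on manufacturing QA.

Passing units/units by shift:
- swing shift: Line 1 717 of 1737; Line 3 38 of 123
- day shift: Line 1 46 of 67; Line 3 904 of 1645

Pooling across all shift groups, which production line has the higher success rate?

Line 3

Swing shift: Line 1 717/1737 = 41.3%, Line 3 38/123 = 30.9% → Line 1
Day shift: Line 1 46/67 = 68.7%, Line 3 904/1645 = 55.0% → Line 1
Overall: Line 1 763/1804 = 42.3%, Line 3 942/1768 = 53.3% → Line 3
(Line 1 wins every shift group but Line 3 wins overall — Line 1's units skew toward the low-rate swing shift group.)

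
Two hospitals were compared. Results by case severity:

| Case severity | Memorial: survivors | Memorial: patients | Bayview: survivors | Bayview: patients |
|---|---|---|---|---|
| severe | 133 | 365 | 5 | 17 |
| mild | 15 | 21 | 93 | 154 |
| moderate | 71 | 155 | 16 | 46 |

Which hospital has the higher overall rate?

Bayview

Severe: Memorial 133/365 = 36.4%, Bayview 5/17 = 29.4% → Memorial
Mild: Memorial 15/21 = 71.4%, Bayview 93/154 = 60.4% → Memorial
Moderate: Memorial 71/155 = 45.8%, Bayview 16/46 = 34.8% → Memorial
Overall: Memorial 219/541 = 40.5%, Bayview 114/217 = 52.5% → Bayview
(Memorial wins every case group but Bayview wins overall — Memorial's patients skew toward the low-rate severe group.)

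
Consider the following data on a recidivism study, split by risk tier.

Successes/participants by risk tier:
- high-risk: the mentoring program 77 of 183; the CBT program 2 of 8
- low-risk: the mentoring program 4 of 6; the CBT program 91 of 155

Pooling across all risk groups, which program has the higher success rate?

High-risk: the mentoring program 77/183 = 42.1%, the CBT program 2/8 = 25.0% → the mentoring program
Low-risk: the mentoring program 4/6 = 66.7%, the CBT program 91/155 = 58.7% → the mentoring program
Overall: the mentoring program 81/189 = 42.9%, the CBT program 93/163 = 57.1% → the CBT program
(The mentoring program wins every risk group but the CBT program wins overall — the mentoring program's participants skew toward the low-rate high-risk group.)

the CBT program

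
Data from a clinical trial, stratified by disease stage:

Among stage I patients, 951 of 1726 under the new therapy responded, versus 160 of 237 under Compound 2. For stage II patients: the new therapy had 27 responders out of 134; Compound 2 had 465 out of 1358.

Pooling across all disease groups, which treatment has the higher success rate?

the new therapy

Stage I: the new therapy 951/1726 = 55.1%, Compound 2 160/237 = 67.5% → Compound 2
Stage II: the new therapy 27/134 = 20.1%, Compound 2 465/1358 = 34.2% → Compound 2
Overall: the new therapy 978/1860 = 52.6%, Compound 2 625/1595 = 39.2% → the new therapy
(Compound 2 wins every disease group but the new therapy wins overall — Compound 2's patients skew toward the low-rate stage II group.)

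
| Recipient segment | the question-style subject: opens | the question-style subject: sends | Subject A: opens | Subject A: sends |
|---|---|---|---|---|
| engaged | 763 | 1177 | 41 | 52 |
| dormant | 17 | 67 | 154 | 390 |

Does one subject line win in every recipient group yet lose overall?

Yes

Engaged: the question-style subject 763/1177 = 64.8%, Subject A 41/52 = 78.8% → Subject A
Dormant: the question-style subject 17/67 = 25.4%, Subject A 154/390 = 39.5% → Subject A
Overall: the question-style subject 780/1244 = 62.7%, Subject A 195/442 = 44.1% → the question-style subject
Subject A wins each recipient group but the question-style subject wins overall — the comparison reverses. Subject A's sends skew toward dormant, which has a lower base rate.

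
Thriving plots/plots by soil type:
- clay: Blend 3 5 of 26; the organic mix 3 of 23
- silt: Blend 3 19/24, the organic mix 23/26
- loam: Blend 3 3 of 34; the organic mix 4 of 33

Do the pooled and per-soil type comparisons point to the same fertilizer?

Clay: Blend 3 5/26 = 19.2%, the organic mix 3/23 = 13.0% → Blend 3
Silt: Blend 3 19/24 = 79.2%, the organic mix 23/26 = 88.5% → the organic mix
Loam: Blend 3 3/34 = 8.8%, the organic mix 4/33 = 12.1% → the organic mix
Overall: Blend 3 27/84 = 32.1%, the organic mix 30/82 = 36.6% → the organic mix
Neither sweeps: Blend 3 wins 1 of 3 groups, the organic mix wins 2. The organic mix wins overall but not every group — no Simpson reversal.

No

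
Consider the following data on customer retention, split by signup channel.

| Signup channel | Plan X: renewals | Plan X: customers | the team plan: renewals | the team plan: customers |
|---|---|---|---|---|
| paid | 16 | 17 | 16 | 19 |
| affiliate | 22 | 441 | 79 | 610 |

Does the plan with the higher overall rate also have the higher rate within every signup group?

No

Paid: Plan X 16/17 = 94.1%, the team plan 16/19 = 84.2% → Plan X
Affiliate: Plan X 22/441 = 5.0%, the team plan 79/610 = 13.0% → the team plan
Overall: Plan X 38/458 = 8.3%, the team plan 95/629 = 15.1% → the team plan
Neither sweeps: Plan X wins 1 of 2 groups, the team plan wins 1. The team plan wins overall but not every group — no Simpson reversal.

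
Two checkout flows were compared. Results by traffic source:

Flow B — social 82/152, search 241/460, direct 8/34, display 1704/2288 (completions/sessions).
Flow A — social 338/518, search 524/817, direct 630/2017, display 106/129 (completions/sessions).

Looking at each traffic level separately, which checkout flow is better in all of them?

Flow A

Social: Flow B 82/152 = 53.9%, Flow A 338/518 = 65.3% → Flow A
Search: Flow B 241/460 = 52.4%, Flow A 524/817 = 64.1% → Flow A
Direct: Flow B 8/34 = 23.5%, Flow A 630/2017 = 31.2% → Flow A
Display: Flow B 1704/2288 = 74.5%, Flow A 106/129 = 82.2% → Flow A
Flow A has the higher rate in all 4 groups.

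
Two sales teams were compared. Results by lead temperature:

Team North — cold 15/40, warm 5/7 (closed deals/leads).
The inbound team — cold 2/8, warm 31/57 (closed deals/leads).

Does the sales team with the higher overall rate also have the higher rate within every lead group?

No

Cold: Team North 15/40 = 37.5%, the inbound team 2/8 = 25.0% → Team North
Warm: Team North 5/7 = 71.4%, the inbound team 31/57 = 54.4% → Team North
Overall: Team North 20/47 = 42.6%, the inbound team 33/65 = 50.8% → the inbound team
Team North wins each lead group but the inbound team wins overall — the comparison reverses. Team North's leads skew toward cold, which has a lower base rate.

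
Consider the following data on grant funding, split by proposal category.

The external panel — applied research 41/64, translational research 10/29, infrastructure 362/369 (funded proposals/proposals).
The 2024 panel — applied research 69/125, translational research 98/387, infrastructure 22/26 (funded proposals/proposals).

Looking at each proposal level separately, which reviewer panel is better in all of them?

Applied research: the external panel 41/64 = 64.1%, the 2024 panel 69/125 = 55.2% → the external panel
Translational research: the external panel 10/29 = 34.5%, the 2024 panel 98/387 = 25.3% → the external panel
Infrastructure: the external panel 362/369 = 98.1%, the 2024 panel 22/26 = 84.6% → the external panel
The external panel has the higher rate in all 3 groups.

the external panel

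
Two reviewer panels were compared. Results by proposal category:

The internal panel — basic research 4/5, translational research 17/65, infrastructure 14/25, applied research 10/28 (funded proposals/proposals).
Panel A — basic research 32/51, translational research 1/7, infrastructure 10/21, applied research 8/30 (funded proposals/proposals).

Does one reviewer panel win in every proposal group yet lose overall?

Yes

Basic research: the internal panel 4/5 = 80.0%, Panel A 32/51 = 62.7% → the internal panel
Translational research: the internal panel 17/65 = 26.2%, Panel A 1/7 = 14.3% → the internal panel
Infrastructure: the internal panel 14/25 = 56.0%, Panel A 10/21 = 47.6% → the internal panel
Applied research: the internal panel 10/28 = 35.7%, Panel A 8/30 = 26.7% → the internal panel
Overall: the internal panel 45/123 = 36.6%, Panel A 51/109 = 46.8% → Panel A
The internal panel wins each proposal group but Panel A wins overall — the comparison reverses. The internal panel's proposals skew toward translational research, which has a lower base rate.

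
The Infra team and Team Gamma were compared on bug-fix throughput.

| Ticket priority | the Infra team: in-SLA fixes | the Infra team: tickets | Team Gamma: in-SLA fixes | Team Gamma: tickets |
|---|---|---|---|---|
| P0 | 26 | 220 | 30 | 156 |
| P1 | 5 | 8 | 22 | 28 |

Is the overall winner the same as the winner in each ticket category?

Yes

P0: the Infra team 26/220 = 11.8%, Team Gamma 30/156 = 19.2% → Team Gamma
P1: the Infra team 5/8 = 62.5%, Team Gamma 22/28 = 78.6% → Team Gamma
Overall: the Infra team 31/228 = 13.6%, Team Gamma 52/184 = 28.3% → Team Gamma
Team Gamma wins overall and in every ticket group — no reversal.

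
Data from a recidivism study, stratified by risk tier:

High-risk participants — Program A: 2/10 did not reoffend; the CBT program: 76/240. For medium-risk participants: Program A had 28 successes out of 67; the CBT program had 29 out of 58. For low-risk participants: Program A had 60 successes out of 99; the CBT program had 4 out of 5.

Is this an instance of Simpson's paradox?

Yes

High-risk: Program A 2/10 = 20.0%, the CBT program 76/240 = 31.7% → the CBT program
Medium-risk: Program A 28/67 = 41.8%, the CBT program 29/58 = 50.0% → the CBT program
Low-risk: Program A 60/99 = 60.6%, the CBT program 4/5 = 80.0% → the CBT program
Overall: Program A 90/176 = 51.1%, the CBT program 109/303 = 36.0% → Program A
The CBT program wins each risk group but Program A wins overall — the comparison reverses. The CBT program's participants skew toward high-risk, which has a lower base rate.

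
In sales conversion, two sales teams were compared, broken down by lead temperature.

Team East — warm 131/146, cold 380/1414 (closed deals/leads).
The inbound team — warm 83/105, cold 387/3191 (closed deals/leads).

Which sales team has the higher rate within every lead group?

Warm: Team East 131/146 = 89.7%, the inbound team 83/105 = 79.0% → Team East
Cold: Team East 380/1414 = 26.9%, the inbound team 387/3191 = 12.1% → Team East
Team East has the higher rate in both groups.

Team East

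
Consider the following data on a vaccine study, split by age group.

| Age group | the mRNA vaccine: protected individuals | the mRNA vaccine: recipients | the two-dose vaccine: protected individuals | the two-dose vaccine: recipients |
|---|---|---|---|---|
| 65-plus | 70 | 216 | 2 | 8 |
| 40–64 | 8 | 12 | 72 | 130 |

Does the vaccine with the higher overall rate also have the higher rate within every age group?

65-plus: the mRNA vaccine 70/216 = 32.4%, the two-dose vaccine 2/8 = 25.0% → the mRNA vaccine
40–64: the mRNA vaccine 8/12 = 66.7%, the two-dose vaccine 72/130 = 55.4% → the mRNA vaccine
Overall: the mRNA vaccine 78/228 = 34.2%, the two-dose vaccine 74/138 = 53.6% → the two-dose vaccine
The mRNA vaccine wins each age group but the two-dose vaccine wins overall — the comparison reverses. The mRNA vaccine's recipients skew toward 65-plus, which has a lower base rate.

No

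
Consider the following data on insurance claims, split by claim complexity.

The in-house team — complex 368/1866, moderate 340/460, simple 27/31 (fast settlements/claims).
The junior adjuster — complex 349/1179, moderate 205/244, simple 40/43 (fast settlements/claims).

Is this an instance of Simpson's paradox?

No

Complex: the in-house team 368/1866 = 19.7%, the junior adjuster 349/1179 = 29.6% → the junior adjuster
Moderate: the in-house team 340/460 = 73.9%, the junior adjuster 205/244 = 84.0% → the junior adjuster
Simple: the in-house team 27/31 = 87.1%, the junior adjuster 40/43 = 93.0% → the junior adjuster
Overall: the in-house team 735/2357 = 31.2%, the junior adjuster 594/1466 = 40.5% → the junior adjuster
The junior adjuster wins overall and in every claim group — no reversal.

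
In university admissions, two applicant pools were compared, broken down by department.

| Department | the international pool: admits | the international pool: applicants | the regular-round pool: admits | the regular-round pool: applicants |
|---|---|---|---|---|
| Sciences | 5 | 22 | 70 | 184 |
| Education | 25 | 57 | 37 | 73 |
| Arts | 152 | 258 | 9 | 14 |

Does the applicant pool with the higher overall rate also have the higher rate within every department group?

No

Sciences: the international pool 5/22 = 22.7%, the regular-round pool 70/184 = 38.0% → the regular-round pool
Education: the international pool 25/57 = 43.9%, the regular-round pool 37/73 = 50.7% → the regular-round pool
Arts: the international pool 152/258 = 58.9%, the regular-round pool 9/14 = 64.3% → the regular-round pool
Overall: the international pool 182/337 = 54.0%, the regular-round pool 116/271 = 42.8% → the international pool
The regular-round pool wins each department group but the international pool wins overall — the comparison reverses. The regular-round pool's applicants skew toward Sciences, which has a lower base rate.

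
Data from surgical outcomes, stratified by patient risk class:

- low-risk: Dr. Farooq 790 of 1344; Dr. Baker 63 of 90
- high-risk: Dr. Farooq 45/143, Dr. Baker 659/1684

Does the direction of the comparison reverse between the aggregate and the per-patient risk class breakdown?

Yes

Low-risk: Dr. Farooq 790/1344 = 58.8%, Dr. Baker 63/90 = 70.0% → Dr. Baker
High-risk: Dr. Farooq 45/143 = 31.5%, Dr. Baker 659/1684 = 39.1% → Dr. Baker
Overall: Dr. Farooq 835/1487 = 56.2%, Dr. Baker 722/1774 = 40.7% → Dr. Farooq
Dr. Baker wins each patient risk group but Dr. Farooq wins overall — the comparison reverses. Dr. Baker's operations skew toward high-risk, which has a lower base rate.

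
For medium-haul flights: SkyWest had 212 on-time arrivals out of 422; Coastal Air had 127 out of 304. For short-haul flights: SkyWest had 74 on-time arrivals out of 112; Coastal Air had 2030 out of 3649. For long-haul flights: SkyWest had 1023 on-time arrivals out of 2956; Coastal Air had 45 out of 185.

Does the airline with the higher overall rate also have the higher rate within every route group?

Medium-haul: SkyWest 212/422 = 50.2%, Coastal Air 127/304 = 41.8% → SkyWest
Short-haul: SkyWest 74/112 = 66.1%, Coastal Air 2030/3649 = 55.6% → SkyWest
Long-haul: SkyWest 1023/2956 = 34.6%, Coastal Air 45/185 = 24.3% → SkyWest
Overall: SkyWest 1309/3490 = 37.5%, Coastal Air 2202/4138 = 53.2% → Coastal Air
SkyWest wins each route group but Coastal Air wins overall — the comparison reverses. SkyWest's flights skew toward long-haul, which has a lower base rate.

No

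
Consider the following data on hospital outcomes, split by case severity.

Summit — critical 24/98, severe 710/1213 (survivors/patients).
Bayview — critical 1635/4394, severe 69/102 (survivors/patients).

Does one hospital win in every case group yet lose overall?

Yes

Critical: Summit 24/98 = 24.5%, Bayview 1635/4394 = 37.2% → Bayview
Severe: Summit 710/1213 = 58.5%, Bayview 69/102 = 67.6% → Bayview
Overall: Summit 734/1311 = 56.0%, Bayview 1704/4496 = 37.9% → Summit
Bayview wins each case group but Summit wins overall — the comparison reverses. Bayview's patients skew toward critical, which has a lower base rate.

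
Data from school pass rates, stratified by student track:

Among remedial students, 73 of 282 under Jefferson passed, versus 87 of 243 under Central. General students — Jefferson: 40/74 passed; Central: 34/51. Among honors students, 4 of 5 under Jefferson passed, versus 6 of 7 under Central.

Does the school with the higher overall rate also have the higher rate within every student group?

Yes

Remedial: Jefferson 73/282 = 25.9%, Central 87/243 = 35.8% → Central
General: Jefferson 40/74 = 54.1%, Central 34/51 = 66.7% → Central
Honors: Jefferson 4/5 = 80.0%, Central 6/7 = 85.7% → Central
Overall: Jefferson 117/361 = 32.4%, Central 127/301 = 42.2% → Central
Central wins overall and in every student group — no reversal.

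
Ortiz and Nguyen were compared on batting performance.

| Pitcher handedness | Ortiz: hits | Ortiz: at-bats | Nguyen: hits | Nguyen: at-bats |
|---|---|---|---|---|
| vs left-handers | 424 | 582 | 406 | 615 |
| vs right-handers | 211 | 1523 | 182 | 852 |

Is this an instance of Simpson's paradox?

No

Vs left-handers: Ortiz 424/582 = 72.9%, Nguyen 406/615 = 66.0% → Ortiz
Vs right-handers: Ortiz 211/1523 = 13.9%, Nguyen 182/852 = 21.4% → Nguyen
Overall: Ortiz 635/2105 = 30.2%, Nguyen 588/1467 = 40.1% → Nguyen
Neither sweeps: Ortiz wins 1 of 2 groups, Nguyen wins 1. Nguyen wins overall but not every group — no Simpson reversal.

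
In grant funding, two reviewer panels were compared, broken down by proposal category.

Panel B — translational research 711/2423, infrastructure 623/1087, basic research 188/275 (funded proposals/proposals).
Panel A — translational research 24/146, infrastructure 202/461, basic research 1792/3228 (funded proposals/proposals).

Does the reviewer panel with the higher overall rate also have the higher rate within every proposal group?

Translational research: Panel B 711/2423 = 29.3%, Panel A 24/146 = 16.4% → Panel B
Infrastructure: Panel B 623/1087 = 57.3%, Panel A 202/461 = 43.8% → Panel B
Basic research: Panel B 188/275 = 68.4%, Panel A 1792/3228 = 55.5% → Panel B
Overall: Panel B 1522/3785 = 40.2%, Panel A 2018/3835 = 52.6% → Panel A
Panel B wins each proposal group but Panel A wins overall — the comparison reverses. Panel B's proposals skew toward translational research, which has a lower base rate.

No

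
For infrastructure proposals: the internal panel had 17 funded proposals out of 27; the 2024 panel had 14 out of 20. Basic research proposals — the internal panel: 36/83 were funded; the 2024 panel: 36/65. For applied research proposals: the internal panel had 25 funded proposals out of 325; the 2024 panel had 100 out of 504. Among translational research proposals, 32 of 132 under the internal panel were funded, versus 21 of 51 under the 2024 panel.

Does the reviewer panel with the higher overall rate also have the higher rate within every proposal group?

Infrastructure: the internal panel 17/27 = 63.0%, the 2024 panel 14/20 = 70.0% → the 2024 panel
Basic research: the internal panel 36/83 = 43.4%, the 2024 panel 36/65 = 55.4% → the 2024 panel
Applied research: the internal panel 25/325 = 7.7%, the 2024 panel 100/504 = 19.8% → the 2024 panel
Translational research: the internal panel 32/132 = 24.2%, the 2024 panel 21/51 = 41.2% → the 2024 panel
Overall: the internal panel 110/567 = 19.4%, the 2024 panel 171/640 = 26.7% → the 2024 panel
The 2024 panel wins overall and in every proposal group — no reversal.

Yes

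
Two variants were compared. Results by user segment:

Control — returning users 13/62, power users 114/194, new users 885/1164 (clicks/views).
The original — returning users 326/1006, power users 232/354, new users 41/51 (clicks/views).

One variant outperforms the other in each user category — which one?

the original

Returning users: Control 13/62 = 21.0%, the original 326/1006 = 32.4% → the original
Power users: Control 114/194 = 58.8%, the original 232/354 = 65.5% → the original
New users: Control 885/1164 = 76.0%, the original 41/51 = 80.4% → the original
The original has the higher rate in all 3 groups.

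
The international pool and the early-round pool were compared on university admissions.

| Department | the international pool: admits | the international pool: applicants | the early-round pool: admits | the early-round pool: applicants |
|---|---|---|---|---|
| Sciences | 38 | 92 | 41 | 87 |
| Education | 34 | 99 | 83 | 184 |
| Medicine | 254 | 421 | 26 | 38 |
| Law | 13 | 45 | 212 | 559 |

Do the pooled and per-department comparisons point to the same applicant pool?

No

Sciences: the international pool 38/92 = 41.3%, the early-round pool 41/87 = 47.1% → the early-round pool
Education: the international pool 34/99 = 34.3%, the early-round pool 83/184 = 45.1% → the early-round pool
Medicine: the international pool 254/421 = 60.3%, the early-round pool 26/38 = 68.4% → the early-round pool
Law: the international pool 13/45 = 28.9%, the early-round pool 212/559 = 37.9% → the early-round pool
Overall: the international pool 339/657 = 51.6%, the early-round pool 362/868 = 41.7% → the international pool
The early-round pool wins each department group but the international pool wins overall — the comparison reverses. The early-round pool's applicants skew toward Law, which has a lower base rate.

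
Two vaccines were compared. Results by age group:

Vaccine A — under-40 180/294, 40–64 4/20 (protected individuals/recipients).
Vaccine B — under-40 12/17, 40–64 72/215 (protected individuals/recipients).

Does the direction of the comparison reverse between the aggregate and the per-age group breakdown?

Yes

Under-40: Vaccine A 180/294 = 61.2%, Vaccine B 12/17 = 70.6% → Vaccine B
40–64: Vaccine A 4/20 = 20.0%, Vaccine B 72/215 = 33.5% → Vaccine B
Overall: Vaccine A 184/314 = 58.6%, Vaccine B 84/232 = 36.2% → Vaccine A
Vaccine B wins each age group but Vaccine A wins overall — the comparison reverses. Vaccine B's recipients skew toward 40–64, which has a lower base rate.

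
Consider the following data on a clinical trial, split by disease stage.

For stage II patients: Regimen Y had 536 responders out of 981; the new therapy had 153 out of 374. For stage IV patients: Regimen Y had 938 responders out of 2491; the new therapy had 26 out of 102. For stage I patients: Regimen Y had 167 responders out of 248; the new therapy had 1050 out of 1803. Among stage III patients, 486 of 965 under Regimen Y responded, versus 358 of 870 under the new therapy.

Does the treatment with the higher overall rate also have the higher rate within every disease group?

No

Stage II: Regimen Y 536/981 = 54.6%, the new therapy 153/374 = 40.9% → Regimen Y
Stage IV: Regimen Y 938/2491 = 37.7%, the new therapy 26/102 = 25.5% → Regimen Y
Stage I: Regimen Y 167/248 = 67.3%, the new therapy 1050/1803 = 58.2% → Regimen Y
Stage III: Regimen Y 486/965 = 50.4%, the new therapy 358/870 = 41.1% → Regimen Y
Overall: Regimen Y 2127/4685 = 45.4%, the new therapy 1587/3149 = 50.4% → the new therapy
Regimen Y wins each disease group but the new therapy wins overall — the comparison reverses. Regimen Y's patients skew toward stage IV, which has a lower base rate.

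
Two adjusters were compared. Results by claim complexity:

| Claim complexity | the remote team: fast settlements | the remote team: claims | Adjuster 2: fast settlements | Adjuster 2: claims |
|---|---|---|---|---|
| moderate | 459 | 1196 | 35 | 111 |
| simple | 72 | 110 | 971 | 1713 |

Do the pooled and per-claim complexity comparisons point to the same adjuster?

Moderate: the remote team 459/1196 = 38.4%, Adjuster 2 35/111 = 31.5% → the remote team
Simple: the remote team 72/110 = 65.5%, Adjuster 2 971/1713 = 56.7% → the remote team
Overall: the remote team 531/1306 = 40.7%, Adjuster 2 1006/1824 = 55.2% → Adjuster 2
The remote team wins each claim group but Adjuster 2 wins overall — the comparison reverses. The remote team's claims skew toward moderate, which has a lower base rate.

No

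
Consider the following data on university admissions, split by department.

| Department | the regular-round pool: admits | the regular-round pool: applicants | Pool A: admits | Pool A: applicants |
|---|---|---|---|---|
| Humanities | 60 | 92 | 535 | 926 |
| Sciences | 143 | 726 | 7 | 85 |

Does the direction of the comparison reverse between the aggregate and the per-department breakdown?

Yes

Humanities: the regular-round pool 60/92 = 65.2%, Pool A 535/926 = 57.8% → the regular-round pool
Sciences: the regular-round pool 143/726 = 19.7%, Pool A 7/85 = 8.2% → the regular-round pool
Overall: the regular-round pool 203/818 = 24.8%, Pool A 542/1011 = 53.6% → Pool A
The regular-round pool wins each department group but Pool A wins overall — the comparison reverses. The regular-round pool's applicants skew toward Sciences, which has a lower base rate.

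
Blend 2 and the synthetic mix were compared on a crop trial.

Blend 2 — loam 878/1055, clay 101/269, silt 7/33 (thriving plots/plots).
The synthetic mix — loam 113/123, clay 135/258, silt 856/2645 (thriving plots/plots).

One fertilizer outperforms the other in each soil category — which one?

the synthetic mix

Loam: Blend 2 878/1055 = 83.2%, the synthetic mix 113/123 = 91.9% → the synthetic mix
Clay: Blend 2 101/269 = 37.5%, the synthetic mix 135/258 = 52.3% → the synthetic mix
Silt: Blend 2 7/33 = 21.2%, the synthetic mix 856/2645 = 32.4% → the synthetic mix
The synthetic mix has the higher rate in all 3 groups.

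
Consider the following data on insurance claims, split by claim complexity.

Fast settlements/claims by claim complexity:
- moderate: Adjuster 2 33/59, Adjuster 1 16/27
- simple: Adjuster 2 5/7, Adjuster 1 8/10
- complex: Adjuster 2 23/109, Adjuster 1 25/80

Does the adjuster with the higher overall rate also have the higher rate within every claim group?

Moderate: Adjuster 2 33/59 = 55.9%, Adjuster 1 16/27 = 59.3% → Adjuster 1
Simple: Adjuster 2 5/7 = 71.4%, Adjuster 1 8/10 = 80.0% → Adjuster 1
Complex: Adjuster 2 23/109 = 21.1%, Adjuster 1 25/80 = 31.2% → Adjuster 1
Overall: Adjuster 2 61/175 = 34.9%, Adjuster 1 49/117 = 41.9% → Adjuster 1
Adjuster 1 wins overall and in every claim group — no reversal.

Yes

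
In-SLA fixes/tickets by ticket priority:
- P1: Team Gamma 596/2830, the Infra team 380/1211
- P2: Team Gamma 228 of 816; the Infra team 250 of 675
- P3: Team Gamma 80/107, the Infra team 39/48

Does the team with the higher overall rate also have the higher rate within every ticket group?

Yes

P1: Team Gamma 596/2830 = 21.1%, the Infra team 380/1211 = 31.4% → the Infra team
P2: Team Gamma 228/816 = 27.9%, the Infra team 250/675 = 37.0% → the Infra team
P3: Team Gamma 80/107 = 74.8%, the Infra team 39/48 = 81.2% → the Infra team
Overall: Team Gamma 904/3753 = 24.1%, the Infra team 669/1934 = 34.6% → the Infra team
The Infra team wins overall and in every ticket group — no reversal.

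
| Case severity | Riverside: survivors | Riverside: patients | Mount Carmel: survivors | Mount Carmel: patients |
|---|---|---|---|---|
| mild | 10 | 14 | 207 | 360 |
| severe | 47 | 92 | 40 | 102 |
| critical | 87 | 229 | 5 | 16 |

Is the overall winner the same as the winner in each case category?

No

Mild: Riverside 10/14 = 71.4%, Mount Carmel 207/360 = 57.5% → Riverside
Severe: Riverside 47/92 = 51.1%, Mount Carmel 40/102 = 39.2% → Riverside
Critical: Riverside 87/229 = 38.0%, Mount Carmel 5/16 = 31.2% → Riverside
Overall: Riverside 144/335 = 43.0%, Mount Carmel 252/478 = 52.7% → Mount Carmel
Riverside wins each case group but Mount Carmel wins overall — the comparison reverses. Riverside's patients skew toward critical, which has a lower base rate.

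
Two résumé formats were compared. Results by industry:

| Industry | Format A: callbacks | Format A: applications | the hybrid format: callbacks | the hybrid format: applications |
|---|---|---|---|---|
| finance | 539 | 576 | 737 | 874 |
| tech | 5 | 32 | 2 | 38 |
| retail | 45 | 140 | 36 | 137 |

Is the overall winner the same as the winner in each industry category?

Finance: Format A 539/576 = 93.6%, the hybrid format 737/874 = 84.3% → Format A
Tech: Format A 5/32 = 15.6%, the hybrid format 2/38 = 5.3% → Format A
Retail: Format A 45/140 = 32.1%, the hybrid format 36/137 = 26.3% → Format A
Overall: Format A 589/748 = 78.7%, the hybrid format 775/1049 = 73.9% → Format A
Format A wins overall and in every industry group — no reversal.

Yes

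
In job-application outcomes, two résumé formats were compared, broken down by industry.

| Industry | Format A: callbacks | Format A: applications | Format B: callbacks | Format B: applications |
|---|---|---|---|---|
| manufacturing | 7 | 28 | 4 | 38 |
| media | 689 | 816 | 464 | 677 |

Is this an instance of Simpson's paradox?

Manufacturing: Format A 7/28 = 25.0%, Format B 4/38 = 10.5% → Format A
Media: Format A 689/816 = 84.4%, Format B 464/677 = 68.5% → Format A
Overall: Format A 696/844 = 82.5%, Format B 468/715 = 65.5% → Format A
Format A wins overall and in every industry group — no reversal.

No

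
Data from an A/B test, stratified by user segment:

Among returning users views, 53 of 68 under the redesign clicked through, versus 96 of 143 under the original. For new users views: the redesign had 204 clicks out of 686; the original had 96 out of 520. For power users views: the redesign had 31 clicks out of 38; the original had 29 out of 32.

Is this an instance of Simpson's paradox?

No

Returning users: the redesign 53/68 = 77.9%, the original 96/143 = 67.1% → the redesign
New users: the redesign 204/686 = 29.7%, the original 96/520 = 18.5% → the redesign
Power users: the redesign 31/38 = 81.6%, the original 29/32 = 90.6% → the original
Overall: the redesign 288/792 = 36.4%, the original 221/695 = 31.8% → the redesign
Neither sweeps: the redesign wins 2 of 3 groups, the original wins 1. The redesign wins overall but not every group — no Simpson reversal.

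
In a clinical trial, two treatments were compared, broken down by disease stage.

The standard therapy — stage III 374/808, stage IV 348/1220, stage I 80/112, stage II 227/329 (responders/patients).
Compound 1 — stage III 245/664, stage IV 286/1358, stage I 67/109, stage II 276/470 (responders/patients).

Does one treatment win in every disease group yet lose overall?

Stage III: the standard therapy 374/808 = 46.3%, Compound 1 245/664 = 36.9% → the standard therapy
Stage IV: the standard therapy 348/1220 = 28.5%, Compound 1 286/1358 = 21.1% → the standard therapy
Stage I: the standard therapy 80/112 = 71.4%, Compound 1 67/109 = 61.5% → the standard therapy
Stage II: the standard therapy 227/329 = 69.0%, Compound 1 276/470 = 58.7% → the standard therapy
Overall: the standard therapy 1029/2469 = 41.7%, Compound 1 874/2601 = 33.6% → the standard therapy
The standard therapy wins overall and in every disease group — no reversal.

No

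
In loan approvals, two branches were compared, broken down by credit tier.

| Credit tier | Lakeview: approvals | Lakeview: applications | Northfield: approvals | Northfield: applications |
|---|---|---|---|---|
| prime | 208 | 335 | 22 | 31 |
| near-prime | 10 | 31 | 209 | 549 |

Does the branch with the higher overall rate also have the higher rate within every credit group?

Prime: Lakeview 208/335 = 62.1%, Northfield 22/31 = 71.0% → Northfield
Near-prime: Lakeview 10/31 = 32.3%, Northfield 209/549 = 38.1% → Northfield
Overall: Lakeview 218/366 = 59.6%, Northfield 231/580 = 39.8% → Lakeview
Northfield wins each credit group but Lakeview wins overall — the comparison reverses. Northfield's applications skew toward near-prime, which has a lower base rate.

No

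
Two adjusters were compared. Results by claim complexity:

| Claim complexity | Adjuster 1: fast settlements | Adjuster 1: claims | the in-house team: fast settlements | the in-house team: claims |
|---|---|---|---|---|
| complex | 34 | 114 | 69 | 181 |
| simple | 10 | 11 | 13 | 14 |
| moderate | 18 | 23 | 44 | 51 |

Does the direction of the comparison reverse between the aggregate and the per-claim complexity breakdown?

Complex: Adjuster 1 34/114 = 29.8%, the in-house team 69/181 = 38.1% → the in-house team
Simple: Adjuster 1 10/11 = 90.9%, the in-house team 13/14 = 92.9% → the in-house team
Moderate: Adjuster 1 18/23 = 78.3%, the in-house team 44/51 = 86.3% → the in-house team
Overall: Adjuster 1 62/148 = 41.9%, the in-house team 126/246 = 51.2% → the in-house team
The in-house team wins overall and in every claim group — no reversal.

No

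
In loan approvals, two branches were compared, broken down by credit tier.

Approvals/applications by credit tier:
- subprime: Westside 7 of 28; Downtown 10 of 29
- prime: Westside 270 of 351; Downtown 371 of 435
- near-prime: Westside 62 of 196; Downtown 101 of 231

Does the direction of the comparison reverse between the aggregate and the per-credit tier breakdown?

No

Subprime: Westside 7/28 = 25.0%, Downtown 10/29 = 34.5% → Downtown
Prime: Westside 270/351 = 76.9%, Downtown 371/435 = 85.3% → Downtown
Near-prime: Westside 62/196 = 31.6%, Downtown 101/231 = 43.7% → Downtown
Overall: Westside 339/575 = 59.0%, Downtown 482/695 = 69.4% → Downtown
Downtown wins overall and in every credit group — no reversal.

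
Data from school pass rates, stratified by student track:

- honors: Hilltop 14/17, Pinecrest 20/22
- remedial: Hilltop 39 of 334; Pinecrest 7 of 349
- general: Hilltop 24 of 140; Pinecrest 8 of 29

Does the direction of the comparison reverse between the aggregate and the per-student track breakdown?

Honors: Hilltop 14/17 = 82.4%, Pinecrest 20/22 = 90.9% → Pinecrest
Remedial: Hilltop 39/334 = 11.7%, Pinecrest 7/349 = 2.0% → Hilltop
General: Hilltop 24/140 = 17.1%, Pinecrest 8/29 = 27.6% → Pinecrest
Overall: Hilltop 77/491 = 15.7%, Pinecrest 35/400 = 8.8% → Hilltop
Neither sweeps: Hilltop wins 1 of 3 groups, Pinecrest wins 2. Hilltop wins overall but not every group — no Simpson reversal.

No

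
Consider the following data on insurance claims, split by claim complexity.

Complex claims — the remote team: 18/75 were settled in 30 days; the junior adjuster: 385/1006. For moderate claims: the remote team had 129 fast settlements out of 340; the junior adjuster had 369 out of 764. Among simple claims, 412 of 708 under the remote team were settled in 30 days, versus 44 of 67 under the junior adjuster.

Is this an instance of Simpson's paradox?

Yes

Complex: the remote team 18/75 = 24.0%, the junior adjuster 385/1006 = 38.3% → the junior adjuster
Moderate: the remote team 129/340 = 37.9%, the junior adjuster 369/764 = 48.3% → the junior adjuster
Simple: the remote team 412/708 = 58.2%, the junior adjuster 44/67 = 65.7% → the junior adjuster
Overall: the remote team 559/1123 = 49.8%, the junior adjuster 798/1837 = 43.4% → the remote team
The junior adjuster wins each claim group but the remote team wins overall — the comparison reverses. The junior adjuster's claims skew toward complex, which has a lower base rate.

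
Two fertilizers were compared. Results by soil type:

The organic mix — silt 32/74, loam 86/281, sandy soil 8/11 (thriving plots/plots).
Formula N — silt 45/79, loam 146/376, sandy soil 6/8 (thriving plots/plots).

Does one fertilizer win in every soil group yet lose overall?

No

Silt: the organic mix 32/74 = 43.2%, Formula N 45/79 = 57.0% → Formula N
Loam: the organic mix 86/281 = 30.6%, Formula N 146/376 = 38.8% → Formula N
Sandy soil: the organic mix 8/11 = 72.7%, Formula N 6/8 = 75.0% → Formula N
Overall: the organic mix 126/366 = 34.4%, Formula N 197/463 = 42.5% → Formula N
Formula N wins overall and in every soil group — no reversal.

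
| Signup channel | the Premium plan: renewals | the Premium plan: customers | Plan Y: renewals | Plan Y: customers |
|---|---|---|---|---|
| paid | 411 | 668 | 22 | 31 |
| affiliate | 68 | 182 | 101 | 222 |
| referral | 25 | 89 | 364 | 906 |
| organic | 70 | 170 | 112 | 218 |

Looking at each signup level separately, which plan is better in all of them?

Paid: the Premium plan 411/668 = 61.5%, Plan Y 22/31 = 71.0% → Plan Y
Affiliate: the Premium plan 68/182 = 37.4%, Plan Y 101/222 = 45.5% → Plan Y
Referral: the Premium plan 25/89 = 28.1%, Plan Y 364/906 = 40.2% → Plan Y
Organic: the Premium plan 70/170 = 41.2%, Plan Y 112/218 = 51.4% → Plan Y
Plan Y has the higher rate in all 4 groups.

Plan Y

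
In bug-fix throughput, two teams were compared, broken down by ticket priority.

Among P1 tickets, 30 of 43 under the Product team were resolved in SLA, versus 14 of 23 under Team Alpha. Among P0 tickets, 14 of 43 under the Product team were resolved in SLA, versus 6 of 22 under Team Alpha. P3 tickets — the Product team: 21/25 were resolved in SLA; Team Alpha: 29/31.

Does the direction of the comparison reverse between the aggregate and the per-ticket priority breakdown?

P1: the Product team 30/43 = 69.8%, Team Alpha 14/23 = 60.9% → the Product team
P0: the Product team 14/43 = 32.6%, Team Alpha 6/22 = 27.3% → the Product team
P3: the Product team 21/25 = 84.0%, Team Alpha 29/31 = 93.5% → Team Alpha
Overall: the Product team 65/111 = 58.6%, Team Alpha 49/76 = 64.5% → Team Alpha
Neither sweeps: the Product team wins 2 of 3 groups, Team Alpha wins 1. Team Alpha wins overall but not every group — no Simpson reversal.

No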